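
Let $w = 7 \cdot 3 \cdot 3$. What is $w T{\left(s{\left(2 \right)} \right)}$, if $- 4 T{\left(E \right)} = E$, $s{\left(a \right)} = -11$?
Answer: $\frac{693}{4} \approx 173.25$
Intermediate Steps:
$T{\left(E \right)} = - \frac{E}{4}$
$w = 63$ ($w = 21 \cdot 3 = 63$)
$w T{\left(s{\left(2 \right)} \right)} = 63 \left(\left(- \frac{1}{4}\right) \left(-11\right)\right) = 63 \cdot \frac{11}{4} = \frac{693}{4}$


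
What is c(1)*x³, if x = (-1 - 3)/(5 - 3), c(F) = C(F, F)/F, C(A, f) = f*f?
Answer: -8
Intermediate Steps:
C(A, f) = f²
c(F) = F (c(F) = F²/F = F)
x = -2 (x = -4/2 = -4*½ = -2)
c(1)*x³ = 1*(-2)³ = 1*(-8) = -8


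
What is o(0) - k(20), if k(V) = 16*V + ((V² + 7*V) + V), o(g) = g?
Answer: -880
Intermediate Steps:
k(V) = V² + 24*V (k(V) = 16*V + (V² + 8*V) = V² + 24*V)
o(0) - k(20) = 0 - 20*(24 + 20) = 0 - 20*44 = 0 - 1*880 = 0 - 880 = -880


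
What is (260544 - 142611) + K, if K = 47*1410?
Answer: 184203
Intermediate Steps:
K = 66270
(260544 - 142611) + K = (260544 - 142611) + 66270 = 117933 + 66270 = 184203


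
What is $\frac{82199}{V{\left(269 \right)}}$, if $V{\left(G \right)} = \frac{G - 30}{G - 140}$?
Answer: $\frac{10603671}{239} \approx 44367.0$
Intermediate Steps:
$V{\left(G \right)} = \frac{-30 + G}{-140 + G}$
$\frac{82199}{V{\left(269 \right)}} = \frac{82199}{\frac{1}{-140 + 269} \left(-30 + 269\right)} = \frac{82199}{\frac{1}{129} \cdot 239} = \frac{82199}{\frac{239}{129}} = 82199 \cdot \frac{129}{239} = \frac{10603671}{239}$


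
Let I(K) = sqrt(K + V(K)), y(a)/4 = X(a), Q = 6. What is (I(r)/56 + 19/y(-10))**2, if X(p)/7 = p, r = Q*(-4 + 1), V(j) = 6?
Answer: 61/78400 - 19*I*sqrt(3)/3920 ≈ 0.00077806 - 0.0083952*I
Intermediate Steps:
r = -18 (r = 6*(-4 + 1) = 6*(-3) = -18)
X(p) = 7*p
y(a) = 28*a (y(a) = 4*(7*a) = 28*a)
I(K) = sqrt(6 + K) (I(K) = sqrt(K + 6) = sqrt(6 + K))
(I(r)/56 + 19/y(-10))**2 = (sqrt(6 - 18)/56 + 19/((28*(-10))))**2 = (sqrt(-12)*(1/56) + 19/(-280))**2 = ((2*I*sqrt(3))*(1/56) + 19*(-1/280))**2 = (I*sqrt(3)/28 - 19/280)**2 = (-19/280 + I*sqrt(3)/28)**2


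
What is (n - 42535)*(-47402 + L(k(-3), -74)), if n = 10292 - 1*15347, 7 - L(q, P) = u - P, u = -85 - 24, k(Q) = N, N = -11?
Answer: 2253862400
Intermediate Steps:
k(Q) = -11
u = -109
L(q, P) = 116 + P (L(q, P) = 7 - (-109 - P) = 7 + (109 + P) = 116 + P)
n = -5055 (n = 10292 - 15347 = -5055)
(n - 42535)*(-47402 + L(k(-3), -74)) = (-5055 - 42535)*(-47402 + (116 - 74)) = -47590*(-47402 + 42) = -47590*(-47360) = 2253862400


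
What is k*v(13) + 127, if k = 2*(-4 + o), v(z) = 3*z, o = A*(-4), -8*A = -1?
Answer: -224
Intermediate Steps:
A = ⅛ (A = -⅛*(-1) = ⅛ ≈ 0.12500)
o = -½ (o = (⅛)*(-4) = -½ ≈ -0.50000)
k = -9 (k = 2*(-4 - ½) = 2*(-9/2) = -9)
k*v(13) + 127 = -27*13 + 127 = -9*39 + 127 = -351 + 127 = -224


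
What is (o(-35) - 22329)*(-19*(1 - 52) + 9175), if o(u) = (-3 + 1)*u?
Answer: -225795296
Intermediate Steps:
o(u) = -2*u
(o(-35) - 22329)*(-19*(1 - 52) + 9175) = (-2*(-35) - 22329)*(-19*(1 - 52) + 9175) = (70 - 22329)*(-19*(-51) + 9175) = -22259*(969 + 9175) = -22259*10144 = -225795296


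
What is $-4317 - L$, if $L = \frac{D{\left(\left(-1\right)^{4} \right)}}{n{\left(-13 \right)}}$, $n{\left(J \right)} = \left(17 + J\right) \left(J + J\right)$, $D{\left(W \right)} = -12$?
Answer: $- \frac{112245}{26} \approx -4317.1$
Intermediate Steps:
$n{\left(J \right)} = 2 J \left(17 + J\right)$ ($n{\left(J \right)} = \left(17 + J\right) 2 J = 2 J \left(17 + J\right)$)
$L = \frac{3}{26}$ ($L = - \frac{12}{2 \left(-13\right) \left(17 - 13\right)} = - \frac{12}{2 \left(-13\right) 4} = - \frac{12}{-104} = \left(-12\right) \left(- \frac{1}{104}\right) = \frac{3}{26} \approx 0.11538$)
$-4317 - L = -4317 - \frac{3}{26} = - \frac{112245}{26}$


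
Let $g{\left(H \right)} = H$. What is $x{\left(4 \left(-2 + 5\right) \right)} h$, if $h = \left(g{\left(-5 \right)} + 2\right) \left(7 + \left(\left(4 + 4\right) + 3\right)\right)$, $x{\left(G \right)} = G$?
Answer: $-648$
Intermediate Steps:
$h = -54$ ($h = \left(-5 + 2\right) \left(7 + \left(\left(4 + 4\right) + 3\right)\right) = - 3 \left(7 + \left(8 + 3\right)\right) = - 3 \left(7 + 11\right) = \left(-3\right) 18 = -54$)
$x{\left(4 \left(-2 + 5\right) \right)} h = 4 \left(-2 + 5\right) \left(-54\right) = 4 \cdot 3 \left(-54\right) = 12 \left(-54\right) = -648$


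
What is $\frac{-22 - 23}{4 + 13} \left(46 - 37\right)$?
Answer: $- \frac{405}{17} \approx -23.824$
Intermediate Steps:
$\frac{-22 - 23}{4 + 13} \left(46 - 37\right) = - \frac{45}{17} \cdot 9 = \left(-45\right) \frac{1}{17} \cdot 9 = \left(- \frac{45}{17}\right) 9 = - \frac{405}{17}$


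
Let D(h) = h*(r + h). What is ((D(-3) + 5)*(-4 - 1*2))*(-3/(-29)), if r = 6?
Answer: 72/29 ≈ 2.4828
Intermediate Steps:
D(h) = h*(6 + h)
((D(-3) + 5)*(-4 - 1*2))*(-3/(-29)) = ((-3*(6 - 3) + 5)*(-4 - 1*2))*(-3/(-29)) = ((-3*3 + 5)*(-4 - 2))*(-3*(-1/29)) = ((-9 + 5)*(-6))*(3/29) = -4*(-6)*(3/29) = 24*(3/29) = 72/29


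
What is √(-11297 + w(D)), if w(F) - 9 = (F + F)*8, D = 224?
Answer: 6*I*√214 ≈ 87.772*I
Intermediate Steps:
w(F) = 9 + 16*F (w(F) = 9 + (F + F)*8 = 9 + (2*F)*8 = 9 + 16*F)
√(-11297 + w(D)) = √(-11297 + (9 + 16*224)) = √(-11297 + (9 + 3584)) = √(-11297 + 3593) = √(-7704) = 6*I*√214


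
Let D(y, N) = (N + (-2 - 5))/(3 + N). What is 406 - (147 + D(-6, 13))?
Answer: 2069/8 ≈ 258.63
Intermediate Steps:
D(y, N) = (-7 + N)/(3 + N) (D(y, N) = (N - 7)/(3 + N) = (-7 + N)/(3 + N))
406 - (147 + D(-6, 13)) = 406 - (147 + (-7 + 13)/(3 + 13)) = 406 - (147 + 6/16) = 406 - (147 + (1/16)*6) = 406 - (147 + 3/8) = 406 - 1*1179/8 = 406 - 1179/8 = 2069/8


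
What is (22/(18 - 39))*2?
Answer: -44/21 ≈ -2.0952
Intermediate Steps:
(22/(18 - 39))*2 = (22/(-21))*2 = -1/21*22*2 = -22/21*2 = -44/21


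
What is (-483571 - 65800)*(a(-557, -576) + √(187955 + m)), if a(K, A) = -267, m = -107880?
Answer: 146682057 - 2746855*√3203 ≈ -8.7764e+6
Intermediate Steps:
(-483571 - 65800)*(a(-557, -576) + √(187955 + m)) = (-483571 - 65800)*(-267 + √(187955 - 107880)) = -549371*(-267 + √80075) = -549371*(-267 + 5*√3203) = 146682057 - 2746855*√3203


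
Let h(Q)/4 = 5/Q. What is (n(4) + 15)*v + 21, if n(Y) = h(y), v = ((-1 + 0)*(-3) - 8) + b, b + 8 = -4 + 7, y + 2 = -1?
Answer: -187/3 ≈ -62.333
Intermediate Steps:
y = -3 (y = -2 - 1 = -3)
b = -5 (b = -8 + (-4 + 7) = -8 + 3 = -5)
h(Q) = 20/Q (h(Q) = 4*(5/Q) = 20/Q)
v = -10 (v = ((-1 + 0)*(-3) - 8) - 5 = (-1*(-3) - 8) - 5 = (3 - 8) - 5 = -5 - 5 = -10)
n(Y) = -20/3 (n(Y) = 20/(-3) = 20*(-⅓) = -20/3)
(n(4) + 15)*v + 21 = (-20/3 + 15)*(-10) + 21 = (25/3)*(-10) + 21 = -250/3 + 21 = -187/3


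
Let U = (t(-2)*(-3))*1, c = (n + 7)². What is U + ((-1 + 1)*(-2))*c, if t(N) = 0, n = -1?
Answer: 0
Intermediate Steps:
c = 36 (c = (-1 + 7)² = 6² = 36)
U = 0 (U = (0*(-3))*1 = 0*1 = 0)
U + ((-1 + 1)*(-2))*c = 0 + ((-1 + 1)*(-2))*36 = 0 + (0*(-2))*36 = 0 + 0*36 = 0 + 0 = 0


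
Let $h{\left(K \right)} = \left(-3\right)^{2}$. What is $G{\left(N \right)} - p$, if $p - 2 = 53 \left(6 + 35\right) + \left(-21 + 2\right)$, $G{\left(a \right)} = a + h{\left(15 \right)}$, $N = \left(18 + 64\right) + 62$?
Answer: $-2003$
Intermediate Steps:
$h{\left(K \right)} = 9$
$N = 144$ ($N = 82 + 62 = 144$)
$G{\left(a \right)} = 9 + a$ ($G{\left(a \right)} = a + 9 = 9 + a$)
$p = 2156$ ($p = 2 + \left(53 \left(6 + 35\right) + \left(-21 + 2\right)\right) = 2 + \left(53 \cdot 41 - 19\right) = 2 + \left(2173 - 19\right) = 2 + 2154 = 2156$)
$G{\left(N \right)} - p = \left(9 + 144\right) - 2156 = 153 - 2156 = -2003$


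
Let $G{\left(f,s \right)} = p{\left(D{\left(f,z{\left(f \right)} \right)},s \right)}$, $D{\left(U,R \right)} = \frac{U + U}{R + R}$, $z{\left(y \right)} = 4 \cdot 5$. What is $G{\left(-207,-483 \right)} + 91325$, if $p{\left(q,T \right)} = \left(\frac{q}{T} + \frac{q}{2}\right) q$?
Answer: $\frac{511718701}{5600} \approx 91378.0$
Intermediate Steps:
$z{\left(y \right)} = 20$
$D{\left(U,R \right)} = \frac{U}{R}$ ($D{\left(U,R \right)} = \frac{2 U}{2 R} = 2 U \frac{1}{2 R} = \frac{U}{R}$)
$p{\left(q,T \right)} = q \left(\frac{q}{2} + \frac{q}{T}\right)$ ($p{\left(q,T \right)} = \left(\frac{q}{T} + q \frac{1}{2}\right) q = \left(\frac{q}{T} + \frac{q}{2}\right) q = \left(\frac{q}{2} + \frac{q}{T}\right) q = q \left(\frac{q}{2} + \frac{q}{T}\right)$)
$G{\left(f,s \right)} = \frac{f^{2} \left(2 + s\right)}{800 s}$ ($G{\left(f,s \right)} = \frac{\left(\frac{f}{20}\right)^{2} \left(2 + s\right)}{2 s} = \frac{\frac{f^{2}}{400} \left(2 + s\right)}{2 s} = \frac{f^{2} \left(2 + s\right)}{800 s}$)
$G{\left(-207,-483 \right)} + 91325 = \frac{\left(-207\right)^{2} \left(2 - 483\right)}{800 \left(-483\right)} + 91325 = \frac{1}{800} \cdot 42849 \left(- \frac{1}{483}\right) \left(-481\right) + 91325 = \frac{298701}{5600} + 91325 = \frac{511718701}{5600}$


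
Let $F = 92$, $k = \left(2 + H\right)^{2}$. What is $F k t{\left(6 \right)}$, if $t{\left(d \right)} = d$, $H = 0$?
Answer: $2208$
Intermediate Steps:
$k = 4$ ($k = \left(2 + 0\right)^{2} = 2^{2} = 4$)
$F k t{\left(6 \right)} = 92 \cdot 4 \cdot 6 = 368 \cdot 6 = 2208$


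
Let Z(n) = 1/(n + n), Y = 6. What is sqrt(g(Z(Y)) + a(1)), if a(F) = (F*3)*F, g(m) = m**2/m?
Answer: sqrt(111)/6 ≈ 1.7559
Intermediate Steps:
Z(n) = 1/(2*n)
g(m) = m
a(F) = 3*F**2 (a(F) = (3*F)*F = 3*F**2)
sqrt(g(Z(Y)) + a(1)) = sqrt((1/2)/6 + 3*1**2) = sqrt((1/2)*(1/6) + 3*1) = sqrt(1/12 + 3) = sqrt(37/12) = sqrt(111)/6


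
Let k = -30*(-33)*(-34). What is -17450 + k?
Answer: -51110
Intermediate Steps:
k = -33660 (k = 990*(-34) = -33660)
-17450 + k = -17450 - 33660 = -51110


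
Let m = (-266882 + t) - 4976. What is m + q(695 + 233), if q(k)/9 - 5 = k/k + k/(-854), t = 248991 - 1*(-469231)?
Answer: 190616310/427 ≈ 4.4641e+5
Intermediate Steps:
t = 718222 (t = 248991 + 469231 = 718222)
m = 446364 (m = (-266882 + 718222) - 4976 = 451340 - 4976 = 446364)
q(k) = 54 - 9*k/854 (q(k) = 45 + 9*(k/k + k/(-854)) = 45 + 9*(1 + k*(-1/854)) = 45 + 9*(1 - k/854) = 45 + (9 - 9*k/854) = 54 - 9*k/854)
m + q(695 + 233) = 446364 + (54 - 9*(695 + 233)/854) = 446364 + (54 - 9/854*928) = 446364 + (54 - 4176/427) = 446364 + 18882/427 = 190616310/427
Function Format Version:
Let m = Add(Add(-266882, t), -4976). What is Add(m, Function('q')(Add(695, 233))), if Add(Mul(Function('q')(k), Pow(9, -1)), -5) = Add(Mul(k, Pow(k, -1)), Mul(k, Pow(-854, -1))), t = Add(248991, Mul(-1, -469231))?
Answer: Rational(190616310, 427) ≈ 4.4641e+5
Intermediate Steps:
t = 718222 (t = Add(248991, 469231) = 718222)
m = 446364 (m = Add(Add(-266882, 718222), -4976) = Add(451340, -4976) = 446364)
Function('q')(k) = Add(54, Mul(Rational(-9, 854), k)) (Function('q')(k) = Add(45, Mul(9, Add(Mul(k, Pow(k, -1)), Mul(k, Pow(-854, -1))))) = Add(45, Mul(9, Add(1, Mul(k, Rational(-1, 854))))) = Add(45, Mul(9, Add(1, Mul(Rational(-1, 854), k)))) = Add(45, Add(9, Mul(Rational(-9, 854), k))) = Add(54, Mul(Rational(-9, 854), k)))
Add(m, Function('q')(Add(695, 233))) = Add(446364, Add(54, Mul(Rational(-9, 854), Add(695, 233)))) = Add(446364, Add(54, Mul(Rational(-9, 854), 928))) = Add(446364, Add(54, Rational(-4176, 427))) = Add(446364, Rational(18882, 427)) = Rational(190616310, 427)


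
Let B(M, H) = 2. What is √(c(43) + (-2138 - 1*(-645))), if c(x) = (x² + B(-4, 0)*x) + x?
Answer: √485 ≈ 22.023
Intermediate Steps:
c(x) = x² + 3*x (c(x) = (x² + 2*x) + x = x² + 3*x)
√(c(43) + (-2138 - 1*(-645))) = √(43*(3 + 43) + (-2138 - 1*(-645))) = √(43*46 + (-2138 + 645)) = √(1978 - 1493) = √485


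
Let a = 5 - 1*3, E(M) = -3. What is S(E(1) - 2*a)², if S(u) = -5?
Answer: 25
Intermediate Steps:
a = 2 (a = 5 - 3 = 2)
S(E(1) - 2*a)² = (-5)² = 25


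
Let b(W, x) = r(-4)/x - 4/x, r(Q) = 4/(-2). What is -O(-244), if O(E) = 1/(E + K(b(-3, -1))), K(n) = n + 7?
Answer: 1/231 ≈ 0.0043290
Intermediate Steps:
r(Q) = -2 (r(Q) = 4*(-½) = -2)
b(W, x) = -6/x (b(W, x) = -2/x - 4/x = -6/x)
K(n) = 7 + n
O(E) = 1/(13 + E) (O(E) = 1/(E + (7 - 6/(-1))) = 1/(E + (7 - 6*(-1))) = 1/(E + (7 + 6)) = 1/(E + 13) = 1/(13 + E))
-O(-244) = -1/(13 - 244) = -1/(-231) = -1*(-1/231) = 1/231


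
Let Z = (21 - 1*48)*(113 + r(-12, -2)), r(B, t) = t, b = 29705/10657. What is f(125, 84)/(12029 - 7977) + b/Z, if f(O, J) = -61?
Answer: -2068645429/129416945508 ≈ -0.015984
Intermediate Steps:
b = 29705/10657 (b = 29705*(1/10657) = 29705/10657 ≈ 2.7874)
Z = -2997 (Z = (21 - 1*48)*(113 - 2) = (21 - 48)*111 = -27*111 = -2997)
f(125, 84)/(12029 - 7977) + b/Z = -61/(12029 - 7977) + (29705/10657)/(-2997) = -61/4052 + (29705/10657)*(-1/2997) = -61*1/4052 - 29705/31939029 = -61/4052 - 29705/31939029 = -2068645429/129416945508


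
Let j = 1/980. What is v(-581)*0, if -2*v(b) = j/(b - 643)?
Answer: 0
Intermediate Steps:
j = 1/980 ≈ 0.0010204
v(b) = -1/(1960*(-643 + b)) (v(b) = -1/(1960*(b - 643)) = -1/(1960*(-643 + b)))
v(-581)*0 = -1/(-1260280 + 1960*(-581))*0 = -1/(-1260280 - 1138760)*0 = -1/(-2399040)*0 = -1*(-1/2399040)*0 = (1/2399040)*0 = 0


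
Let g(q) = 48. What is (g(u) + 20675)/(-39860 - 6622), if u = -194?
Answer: -20723/46482 ≈ -0.44583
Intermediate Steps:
(g(u) + 20675)/(-39860 - 6622) = (48 + 20675)/(-39860 - 6622) = 20723/(-46482) = 20723*(-1/46482) = -20723/46482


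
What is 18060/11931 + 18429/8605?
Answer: 125094233/34222085 ≈ 3.6554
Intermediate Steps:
18060/11931 + 18429/8605 = 18060*(1/11931) + 18429*(1/8605) = 6020/3977 + 18429/8605 = 125094233/34222085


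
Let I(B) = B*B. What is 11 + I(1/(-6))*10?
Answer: 203/18 ≈ 11.278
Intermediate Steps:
I(B) = B²
11 + I(1/(-6))*10 = 11 + (1/(-6))²*10 = 11 + (-⅙)²*10 = 11 + (1/36)*10 = 11 + 5/18 = 203/18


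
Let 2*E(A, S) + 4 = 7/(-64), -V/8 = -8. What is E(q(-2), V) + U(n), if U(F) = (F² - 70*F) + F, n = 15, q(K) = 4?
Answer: -103943/128 ≈ -812.05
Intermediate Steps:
V = 64 (V = -8*(-8) = 64)
U(F) = F² - 69*F
E(A, S) = -263/128 (E(A, S) = -2 + (7/(-64))/2 = -2 + (7*(-1/64))/2 = -2 + (½)*(-7/64) = -2 - 7/128 = -263/128)
E(q(-2), V) + U(n) = -263/128 + 15*(-69 + 15) = -263/128 + 15*(-54) = -263/128 - 810 = -103943/128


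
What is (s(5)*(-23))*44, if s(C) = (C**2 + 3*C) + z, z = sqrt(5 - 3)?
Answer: -40480 - 1012*sqrt(2) ≈ -41911.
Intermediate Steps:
z = sqrt(2) ≈ 1.4142
s(C) = sqrt(2) + C**2 + 3*C (s(C) = (C**2 + 3*C) + sqrt(2) = sqrt(2) + C**2 + 3*C)
(s(5)*(-23))*44 = ((sqrt(2) + 5**2 + 3*5)*(-23))*44 = ((sqrt(2) + 25 + 15)*(-23))*44 = ((40 + sqrt(2))*(-23))*44 = (-920 - 23*sqrt(2))*44 = -40480 - 1012*sqrt(2)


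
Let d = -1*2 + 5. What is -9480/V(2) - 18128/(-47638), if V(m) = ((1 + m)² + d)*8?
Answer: -9372249/95276 ≈ -98.370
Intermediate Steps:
d = 3 (d = -2 + 5 = 3)
V(m) = 24 + 8*(1 + m)² (V(m) = ((1 + m)² + 3)*8 = (3 + (1 + m)²)*8 = 24 + 8*(1 + m)²)
-9480/V(2) - 18128/(-47638) = -9480/(24 + 8*(1 + 2)²) - 18128/(-47638) = -9480/(24 + 8*3²) - 18128*(-1/47638) = -9480/(24 + 8*9) + 9064/23819 = -9480/(24 + 72) + 9064/23819 = -9480/96 + 9064/23819 = -9480*1/96 + 9064/23819 = -395/4 + 9064/23819 = -9372249/95276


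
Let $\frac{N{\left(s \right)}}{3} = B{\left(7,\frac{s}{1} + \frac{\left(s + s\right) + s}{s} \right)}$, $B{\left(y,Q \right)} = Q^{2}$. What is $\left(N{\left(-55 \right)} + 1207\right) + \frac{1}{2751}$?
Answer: $\frac{25636570}{2751} \approx 9319.0$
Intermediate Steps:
$N{\left(s \right)} = 3 \left(3 + s\right)^{2}$ ($N{\left(s \right)} = 3 \left(\frac{s}{1} + \frac{\left(s + s\right) + s}{s}\right)^{2} = 3 \left(s 1 + \frac{2 s + s}{s}\right)^{2} = 3 \left(s + \frac{3 s}{s}\right)^{2} = 3 \left(s + 3\right)^{2} = 3 \left(3 + s\right)^{2}$)
$\left(N{\left(-55 \right)} + 1207\right) + \frac{1}{2751} = \left(3 \left(3 - 55\right)^{2} + 1207\right) + \frac{1}{2751} = \left(3 \left(-52\right)^{2} + 1207\right) + \frac{1}{2751} = \left(3 \cdot 2704 + 1207\right) + \frac{1}{2751} = \left(8112 + 1207\right) + \frac{1}{2751} = 9319 + \frac{1}{2751} = \frac{25636570}{2751}$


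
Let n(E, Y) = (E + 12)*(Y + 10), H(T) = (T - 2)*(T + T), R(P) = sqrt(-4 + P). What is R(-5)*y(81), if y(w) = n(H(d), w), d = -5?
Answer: 22386*I ≈ 22386.0*I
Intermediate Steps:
H(T) = 2*T*(-2 + T) (H(T) = (-2 + T)*(2*T) = 2*T*(-2 + T))
n(E, Y) = (10 + Y)*(12 + E) (n(E, Y) = (12 + E)*(10 + Y) = (10 + Y)*(12 + E))
y(w) = 820 + 82*w (y(w) = 120 + 10*(2*(-5)*(-2 - 5)) + 12*w + (2*(-5)*(-2 - 5))*w = 120 + 10*(2*(-5)*(-7)) + 12*w + (2*(-5)*(-7))*w = 120 + 10*70 + 12*w + 70*w = 120 + 700 + 12*w + 70*w = 820 + 82*w)
R(-5)*y(81) = sqrt(-4 - 5)*(820 + 82*81) = sqrt(-9)*(820 + 6642) = (3*I)*7462 = 22386*I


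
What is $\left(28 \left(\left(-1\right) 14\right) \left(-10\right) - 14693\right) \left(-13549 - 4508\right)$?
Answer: $194528061$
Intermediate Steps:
$\left(28 \left(\left(-1\right) 14\right) \left(-10\right) - 14693\right) \left(-13549 - 4508\right) = \left(28 \left(-14\right) \left(-10\right) - 14693\right) \left(-18057\right) = \left(\left(-392\right) \left(-10\right) - 14693\right) \left(-18057\right) = \left(3920 - 14693\right) \left(-18057\right) = \left(-10773\right) \left(-18057\right) = 194528061$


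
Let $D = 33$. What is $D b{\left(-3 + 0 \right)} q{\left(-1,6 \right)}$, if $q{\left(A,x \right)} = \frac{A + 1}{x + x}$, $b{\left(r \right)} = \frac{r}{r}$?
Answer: $0$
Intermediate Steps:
$b{\left(r \right)} = 1$
$q{\left(A,x \right)} = \frac{1 + A}{2 x}$
$D b{\left(-3 + 0 \right)} q{\left(-1,6 \right)} = 33 \cdot 1 \frac{1 - 1}{2 \cdot 6} = 33 \cdot \frac{1}{2} \cdot \frac{1}{6} \cdot 0 = 33 \cdot 0 = 0$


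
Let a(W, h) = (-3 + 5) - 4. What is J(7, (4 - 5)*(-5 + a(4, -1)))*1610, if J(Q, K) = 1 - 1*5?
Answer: -6440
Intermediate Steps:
a(W, h) = -2 (a(W, h) = 2 - 4 = -2)
J(Q, K) = -4 (J(Q, K) = 1 - 5 = -4)
J(7, (4 - 5)*(-5 + a(4, -1)))*1610 = -4*1610 = -6440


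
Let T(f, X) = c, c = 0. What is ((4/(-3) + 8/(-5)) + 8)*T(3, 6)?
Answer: 0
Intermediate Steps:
T(f, X) = 0
((4/(-3) + 8/(-5)) + 8)*T(3, 6) = ((4/(-3) + 8/(-5)) + 8)*0 = ((4*(-1/3) + 8*(-1/5)) + 8)*0 = ((-4/3 - 8/5) + 8)*0 = (-44/15 + 8)*0 = (76/15)*0 = 0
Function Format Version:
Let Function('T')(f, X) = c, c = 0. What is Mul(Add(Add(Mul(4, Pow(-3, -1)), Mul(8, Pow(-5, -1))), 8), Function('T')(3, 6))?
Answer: 0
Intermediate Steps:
Function('T')(f, X) = 0
Mul(Add(Add(Mul(4, Pow(-3, -1)), Mul(8, Pow(-5, -1))), 8), Function('T')(3, 6)) = Mul(Add(Add(Mul(4, Pow(-3, -1)), Mul(8, Pow(-5, -1))), 8), 0) = Mul(Add(Add(Mul(4, Rational(-1, 3)), Mul(8, Rational(-1, 5))), 8), 0) = Mul(Add(Add(Rational(-4, 3), Rational(-8, 5)), 8), 0) = Mul(Add(Rational(-44, 15), 8), 0) = Mul(Rational(76, 15), 0) = 0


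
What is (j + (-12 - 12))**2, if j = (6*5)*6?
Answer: 24336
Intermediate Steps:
j = 180 (j = 30*6 = 180)
(j + (-12 - 12))**2 = (180 + (-12 - 12))**2 = (180 - 24)**2 = 156**2 = 24336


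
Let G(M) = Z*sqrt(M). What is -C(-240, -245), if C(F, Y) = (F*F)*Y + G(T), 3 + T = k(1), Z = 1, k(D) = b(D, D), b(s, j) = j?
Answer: 14112000 - I*sqrt(2) ≈ 1.4112e+7 - 1.4142*I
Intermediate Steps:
k(D) = D
T = -2 (T = -3 + 1 = -2)
G(M) = sqrt(M) (G(M) = 1*sqrt(M) = sqrt(M))
C(F, Y) = I*sqrt(2) + Y*F**2 (C(F, Y) = (F*F)*Y + sqrt(-2) = F**2*Y + I*sqrt(2) = Y*F**2 + I*sqrt(2) = I*sqrt(2) + Y*F**2)
-C(-240, -245) = -(I*sqrt(2) - 245*(-240)**2) = -(I*sqrt(2) - 245*57600) = -(I*sqrt(2) - 14112000) = -(-14112000 + I*sqrt(2)) = 14112000 - I*sqrt(2)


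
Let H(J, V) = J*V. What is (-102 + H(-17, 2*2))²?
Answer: 28900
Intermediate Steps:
(-102 + H(-17, 2*2))² = (-102 - 34*2)² = (-102 - 17*4)² = (-102 - 68)² = (-170)² = 28900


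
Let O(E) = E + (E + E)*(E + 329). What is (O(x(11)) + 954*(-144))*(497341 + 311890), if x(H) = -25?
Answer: -123489459831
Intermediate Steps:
O(E) = E + 2*E*(329 + E) (O(E) = E + (2*E)*(329 + E) = E + 2*E*(329 + E))
(O(x(11)) + 954*(-144))*(497341 + 311890) = (-25*(659 + 2*(-25)) + 954*(-144))*(497341 + 311890) = (-25*(659 - 50) - 137376)*809231 = (-25*609 - 137376)*809231 = (-15225 - 137376)*809231 = -152601*809231 = -123489459831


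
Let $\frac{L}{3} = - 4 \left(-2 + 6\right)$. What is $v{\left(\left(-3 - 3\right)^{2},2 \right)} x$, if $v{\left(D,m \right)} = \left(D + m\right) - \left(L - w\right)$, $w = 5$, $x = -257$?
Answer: $-23387$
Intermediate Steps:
$L = -48$ ($L = 3 \left(- 4 \left(-2 + 6\right)\right) = 3 \left(\left(-4\right) 4\right) = 3 \left(-16\right) = -48$)
$v{\left(D,m \right)} = 53 + D + m$ ($v{\left(D,m \right)} = \left(D + m\right) + \left(5 - -48\right) = \left(D + m\right) + \left(5 + 48\right) = \left(D + m\right) + 53 = 53 + D + m$)
$v{\left(\left(-3 - 3\right)^{2},2 \right)} x = \left(53 + \left(-3 - 3\right)^{2} + 2\right) \left(-257\right) = \left(53 + \left(-6\right)^{2} + 2\right) \left(-257\right) = \left(53 + 36 + 2\right) \left(-257\right) = 91 \left(-257\right) = -23387$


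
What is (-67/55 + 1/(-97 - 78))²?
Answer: 5550736/3705625 ≈ 1.4979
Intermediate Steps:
(-67/55 + 1/(-97 - 78))² = (-67*1/55 + 1/(-175))² = (-67/55 - 1/175)² = (-2356/1925)² = 5550736/3705625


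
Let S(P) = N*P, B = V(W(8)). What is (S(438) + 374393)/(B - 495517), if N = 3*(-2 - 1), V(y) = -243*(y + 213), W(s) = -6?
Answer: -370451/545818 ≈ -0.67871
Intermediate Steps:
V(y) = -51759 - 243*y (V(y) = -243*(213 + y) = -51759 - 243*y)
N = -9 (N = 3*(-3) = -9)
B = -50301 (B = -51759 - 243*(-6) = -51759 + 1458 = -50301)
S(P) = -9*P
(S(438) + 374393)/(B - 495517) = (-9*438 + 374393)/(-50301 - 495517) = (-3942 + 374393)/(-545818) = 370451*(-1/545818) = -370451/545818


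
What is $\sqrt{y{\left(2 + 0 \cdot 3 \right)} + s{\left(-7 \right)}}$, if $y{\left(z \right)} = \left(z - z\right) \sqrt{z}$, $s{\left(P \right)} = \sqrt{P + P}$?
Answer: $\sqrt[4]{14} \sqrt{i} \approx 1.3678 + 1.3678 i$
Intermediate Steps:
$s{\left(P \right)} = \sqrt{2} \sqrt{P}$ ($s{\left(P \right)} = \sqrt{2 P} = \sqrt{2} \sqrt{P}$)
$y{\left(z \right)} = 0$ ($y{\left(z \right)} = 0 \sqrt{z} = 0$)
$\sqrt{y{\left(2 + 0 \cdot 3 \right)} + s{\left(-7 \right)}} = \sqrt{0 + \sqrt{2} \sqrt{-7}} = \sqrt{0 + \sqrt{2} i \sqrt{7}} = \sqrt{0 + i \sqrt{14}} = \sqrt{i \sqrt{14}} = \sqrt[4]{14} \sqrt{i}$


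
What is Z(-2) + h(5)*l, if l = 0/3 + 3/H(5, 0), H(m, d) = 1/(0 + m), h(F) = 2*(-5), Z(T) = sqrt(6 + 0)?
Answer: -150 + sqrt(6) ≈ -147.55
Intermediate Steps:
Z(T) = sqrt(6)
h(F) = -10
H(m, d) = 1/m
l = 15 (l = 0/3 + 3/(1/5) = 0*(1/3) + 3/(1/5) = 0 + 3*5 = 0 + 15 = 15)
Z(-2) + h(5)*l = sqrt(6) - 10*15 = sqrt(6) - 150 = -150 + sqrt(6)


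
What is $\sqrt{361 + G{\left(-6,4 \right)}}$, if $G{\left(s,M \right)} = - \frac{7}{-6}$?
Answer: $\frac{\sqrt{13038}}{6} \approx 19.031$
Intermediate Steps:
$G{\left(s,M \right)} = \frac{7}{6}$ ($G{\left(s,M \right)} = \left(-7\right) \left(- \frac{1}{6}\right) = \frac{7}{6}$)
$\sqrt{361 + G{\left(-6,4 \right)}} = \sqrt{361 + \frac{7}{6}} = \sqrt{\frac{2173}{6}} = \frac{\sqrt{13038}}{6}$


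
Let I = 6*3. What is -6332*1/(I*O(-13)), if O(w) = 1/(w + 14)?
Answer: -3166/9 ≈ -351.78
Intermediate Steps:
I = 18
O(w) = 1/(14 + w)
-6332*1/(I*O(-13)) = -6332/(18/(14 - 13)) = -6332/(18/1) = -6332/(18*1) = -6332/18 = -6332*1/18 = -3166/9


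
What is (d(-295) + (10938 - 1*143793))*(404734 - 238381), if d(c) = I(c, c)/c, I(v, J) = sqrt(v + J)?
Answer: -22100827815 - 166353*I*sqrt(590)/295 ≈ -2.2101e+10 - 13697.0*I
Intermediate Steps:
I(v, J) = sqrt(J + v)
d(c) = sqrt(2)/sqrt(c) (d(c) = sqrt(c + c)/c = sqrt(2*c)/c = (sqrt(2)*sqrt(c))/c = sqrt(2)/sqrt(c))
(d(-295) + (10938 - 1*143793))*(404734 - 238381) = (sqrt(2)/sqrt(-295) + (10938 - 1*143793))*(404734 - 238381) = (sqrt(2)*(-I*sqrt(295)/295) + (10938 - 143793))*166353 = (-I*sqrt(590)/295 - 132855)*166353 = (-132855 - I*sqrt(590)/295)*166353 = -22100827815 - 166353*I*sqrt(590)/295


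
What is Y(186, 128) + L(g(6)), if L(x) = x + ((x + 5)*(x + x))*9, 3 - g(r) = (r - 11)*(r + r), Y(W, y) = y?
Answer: 77303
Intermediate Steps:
g(r) = 3 - 2*r*(-11 + r) (g(r) = 3 - (r - 11)*(r + r) = 3 - (-11 + r)*2*r = 3 - 2*r*(-11 + r))
L(x) = x + 18*x*(5 + x) (L(x) = x + ((5 + x)*(2*x))*9 = x + (2*x*(5 + x))*9 = x + 18*x*(5 + x))
Y(186, 128) + L(g(6)) = 128 + (3 - 2*6**2 + 22*6)*(91 + 18*(3 - 2*6**2 + 22*6)) = 128 + (3 - 2*36 + 132)*(91 + 18*(3 - 2*36 + 132)) = 128 + (3 - 72 + 132)*(91 + 18*(3 - 72 + 132)) = 128 + 63*(91 + 18*63) = 128 + 63*(91 + 1134) = 128 + 63*1225 = 128 + 77175 = 77303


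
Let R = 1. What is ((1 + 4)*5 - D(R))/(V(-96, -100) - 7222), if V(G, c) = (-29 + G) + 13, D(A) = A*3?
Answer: -11/3667 ≈ -0.0029997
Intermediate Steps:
D(A) = 3*A
V(G, c) = -16 + G
((1 + 4)*5 - D(R))/(V(-96, -100) - 7222) = ((1 + 4)*5 - 3)/((-16 - 96) - 7222) = (5*5 - 1*3)/(-112 - 7222) = (25 - 3)/(-7334) = -1/7334*22 = -11/3667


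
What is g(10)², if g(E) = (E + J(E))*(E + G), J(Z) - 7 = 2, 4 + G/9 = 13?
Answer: 2989441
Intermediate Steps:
G = 81 (G = -36 + 9*13 = -36 + 117 = 81)
J(Z) = 9 (J(Z) = 7 + 2 = 9)
g(E) = (9 + E)*(81 + E) (g(E) = (E + 9)*(E + 81) = (9 + E)*(81 + E))
g(10)² = (729 + 10² + 90*10)² = (729 + 100 + 900)² = 1729² = 2989441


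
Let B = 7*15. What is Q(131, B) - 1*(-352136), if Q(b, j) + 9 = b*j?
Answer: 365882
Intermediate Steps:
B = 105
Q(b, j) = -9 + b*j
Q(131, B) - 1*(-352136) = (-9 + 131*105) - 1*(-352136) = (-9 + 13755) + 352136 = 13746 + 352136 = 365882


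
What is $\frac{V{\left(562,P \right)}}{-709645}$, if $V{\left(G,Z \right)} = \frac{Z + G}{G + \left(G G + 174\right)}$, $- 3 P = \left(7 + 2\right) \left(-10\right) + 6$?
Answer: $- \frac{59}{22465941410} \approx -2.6262 \cdot 10^{-9}$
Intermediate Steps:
$P = 28$ ($P = - \frac{\left(7 + 2\right) \left(-10\right) + 6}{3} = - \frac{9 \left(-10\right) + 6}{3} = - \frac{-90 + 6}{3} = \left(- \frac{1}{3}\right) \left(-84\right) = 28$)
$V{\left(G,Z \right)} = \frac{G + Z}{174 + G + G^{2}}$ ($V{\left(G,Z \right)} = \frac{G + Z}{G + \left(G^{2} + 174\right)} = \frac{G + Z}{G + \left(174 + G^{2}\right)} = \frac{G + Z}{174 + G + G^{2}}$)
$\frac{V{\left(562,P \right)}}{-709645} = \frac{\frac{1}{174 + 562 + 562^{2}} \left(562 + 28\right)}{-709645} = \frac{1}{174 + 562 + 315844} \cdot 590 \left(- \frac{1}{709645}\right) = \frac{1}{316580} \cdot 590 \left(- \frac{1}{709645}\right) = \frac{59}{31658} \left(- \frac{1}{709645}\right) = - \frac{59}{22465941410}$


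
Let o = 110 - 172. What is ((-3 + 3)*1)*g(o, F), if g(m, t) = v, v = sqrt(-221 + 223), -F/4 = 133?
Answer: 0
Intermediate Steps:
o = -62
F = -532 (F = -4*133 = -532)
v = sqrt(2) ≈ 1.4142
g(m, t) = sqrt(2)
((-3 + 3)*1)*g(o, F) = ((-3 + 3)*1)*sqrt(2) = (0*1)*sqrt(2) = 0*sqrt(2) = 0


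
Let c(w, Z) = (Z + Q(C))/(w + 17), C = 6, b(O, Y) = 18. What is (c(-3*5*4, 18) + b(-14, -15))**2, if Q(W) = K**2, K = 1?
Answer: 570025/1849 ≈ 308.29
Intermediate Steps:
Q(W) = 1 (Q(W) = 1**2 = 1)
c(w, Z) = (1 + Z)/(17 + w) (c(w, Z) = (Z + 1)/(w + 17) = (1 + Z)/(17 + w))
(c(-3*5*4, 18) + b(-14, -15))**2 = ((1 + 18)/(17 - 3*5*4) + 18)**2 = (19/(17 - 15*4) + 18)**2 = (19/(17 - 60) + 18)**2 = (19/(-43) + 18)**2 = (-1/43*19 + 18)**2 = (-19/43 + 18)**2 = (755/43)**2 = 570025/1849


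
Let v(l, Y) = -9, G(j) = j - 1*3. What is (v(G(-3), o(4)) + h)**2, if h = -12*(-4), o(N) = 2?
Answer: 1521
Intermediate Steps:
G(j) = -3 + j (G(j) = j - 3 = -3 + j)
h = 48
(v(G(-3), o(4)) + h)**2 = (-9 + 48)**2 = 39**2 = 1521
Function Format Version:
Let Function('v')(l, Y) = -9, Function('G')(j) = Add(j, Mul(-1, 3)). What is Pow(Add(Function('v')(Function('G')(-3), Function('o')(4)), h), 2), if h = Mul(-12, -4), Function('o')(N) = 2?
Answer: 1521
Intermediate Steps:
Function('G')(j) = Add(-3, j) (Function('G')(j) = Add(j, -3) = Add(-3, j))
h = 48
Pow(Add(Function('v')(Function('G')(-3), Function('o')(4)), h), 2) = Pow(Add(-9, 48), 2) = Pow(39, 2) = 1521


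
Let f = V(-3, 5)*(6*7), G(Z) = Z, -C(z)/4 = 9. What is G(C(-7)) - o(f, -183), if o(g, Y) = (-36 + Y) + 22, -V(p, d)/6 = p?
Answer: 161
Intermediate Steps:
C(z) = -36 (C(z) = -4*9 = -36)
V(p, d) = -6*p
f = 756 (f = (-6*(-3))*(6*7) = 18*42 = 756)
o(g, Y) = -14 + Y
G(C(-7)) - o(f, -183) = -36 - (-14 - 183) = -36 - 1*(-197) = -36 + 197 = 161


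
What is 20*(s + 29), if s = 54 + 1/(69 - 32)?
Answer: 61440/37 ≈ 1660.5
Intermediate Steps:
s = 1999/37 (s = 54 + 1/37 = 1999/37 ≈ 54.027)
20*(s + 29) = 20*(1999/37 + 29) = 20*(3072/37) = 61440/37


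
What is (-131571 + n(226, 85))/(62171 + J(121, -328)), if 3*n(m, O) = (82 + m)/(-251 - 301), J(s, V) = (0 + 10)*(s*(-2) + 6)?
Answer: -54470471/24761754 ≈ -2.1998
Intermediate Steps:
J(s, V) = 60 - 20*s (J(s, V) = 10*(-2*s + 6) = 10*(6 - 2*s) = 60 - 20*s)
n(m, O) = -41/828 - m/1656 (n(m, O) = ((82 + m)/(-251 - 301))/3 = ((82 + m)/(-552))/3 = ((82 + m)*(-1/552))/3 = (-41/276 - m/552)/3 = -41/828 - m/1656)
(-131571 + n(226, 85))/(62171 + J(121, -328)) = (-131571 + (-41/828 - 1/1656*226))/(62171 + (60 - 20*121)) = (-131571 + (-41/828 - 113/828))/(62171 + (60 - 2420)) = (-131571 - 77/414)/(62171 - 2360) = -54470471/414/59811 = -54470471/414*1/59811 = -54470471/24761754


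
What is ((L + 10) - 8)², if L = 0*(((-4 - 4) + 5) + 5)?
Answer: 4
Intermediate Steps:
L = 0 (L = 0*((-8 + 5) + 5) = 0*(-3 + 5) = 0*2 = 0)
((L + 10) - 8)² = ((0 + 10) - 8)² = (10 - 8)² = 2² = 4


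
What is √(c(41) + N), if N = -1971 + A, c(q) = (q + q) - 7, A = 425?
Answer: I*√1471 ≈ 38.354*I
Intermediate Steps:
c(q) = -7 + 2*q (c(q) = 2*q - 7 = -7 + 2*q)
N = -1546 (N = -1971 + 425 = -1546)
√(c(41) + N) = √((-7 + 2*41) - 1546) = √((-7 + 82) - 1546) = √(75 - 1546) = √(-1471) = I*√1471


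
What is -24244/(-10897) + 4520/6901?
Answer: 216562284/75200197 ≈ 2.8798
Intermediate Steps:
-24244/(-10897) + 4520/6901 = -24244*(-1/10897) + 4520*(1/6901) = 24244/10897 + 4520/6901 = 216562284/75200197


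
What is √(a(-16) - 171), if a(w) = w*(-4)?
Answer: I*√107 ≈ 10.344*I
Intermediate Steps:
a(w) = -4*w
√(a(-16) - 171) = √(-4*(-16) - 171) = √(64 - 171) = √(-107) = I*√107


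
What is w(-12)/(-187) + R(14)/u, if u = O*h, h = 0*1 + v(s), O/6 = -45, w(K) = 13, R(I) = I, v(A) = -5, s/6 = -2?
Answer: -7466/126225 ≈ -0.059148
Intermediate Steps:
s = -12 (s = 6*(-2) = -12)
O = -270 (O = 6*(-45) = -270)
h = -5 (h = 0*1 - 5 = 0 - 5 = -5)
u = 1350 (u = -270*(-5) = 1350)
w(-12)/(-187) + R(14)/u = 13/(-187) + 14/1350 = 13*(-1/187) + 14*(1/1350) = -13/187 + 7/675 = -7466/126225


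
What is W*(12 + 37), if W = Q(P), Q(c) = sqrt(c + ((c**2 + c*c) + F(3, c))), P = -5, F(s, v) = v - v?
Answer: 147*sqrt(5) ≈ 328.70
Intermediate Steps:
F(s, v) = 0
Q(c) = sqrt(c + 2*c**2) (Q(c) = sqrt(c + ((c**2 + c*c) + 0)) = sqrt(c + ((c**2 + c**2) + 0)) = sqrt(c + (2*c**2 + 0)) = sqrt(c + 2*c**2))
W = 3*sqrt(5) (W = sqrt(-5*(1 + 2*(-5))) = sqrt(-5*(1 - 10)) = sqrt(-5*(-9)) = sqrt(45) = 3*sqrt(5) ≈ 6.7082)
W*(12 + 37) = (3*sqrt(5))*(12 + 37) = (3*sqrt(5))*49 = 147*sqrt(5)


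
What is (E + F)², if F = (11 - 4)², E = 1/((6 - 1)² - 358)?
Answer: 266211856/110889 ≈ 2400.7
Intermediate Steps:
E = -1/333 (E = 1/(5² - 358) = 1/(25 - 358) = 1/(-333) = -1/333 ≈ -0.0030030)
F = 49 (F = 7² = 49)
(E + F)² = (-1/333 + 49)² = (16316/333)² = 266211856/110889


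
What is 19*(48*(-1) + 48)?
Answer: 0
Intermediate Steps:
19*(48*(-1) + 48) = 19*(-48 + 48) = 19*0 = 0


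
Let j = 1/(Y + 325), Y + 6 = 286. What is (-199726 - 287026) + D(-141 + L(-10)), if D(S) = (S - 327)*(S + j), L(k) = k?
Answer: -250817748/605 ≈ -4.1458e+5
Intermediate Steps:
Y = 280 (Y = -6 + 286 = 280)
j = 1/605 (j = 1/(280 + 325) = 1/605 ≈ 0.0016529)
D(S) = (-327 + S)*(1/605 + S) (D(S) = (S - 327)*(S + 1/605) = (-327 + S)*(1/605 + S))
(-199726 - 287026) + D(-141 + L(-10)) = (-199726 - 287026) + (-327/605 + (-141 - 10)**2 - 197834*(-141 - 10)/605) = -486752 + (-327/605 + (-151)**2 - 197834/605*(-151)) = -486752 + (-327/605 + 22801 + 29872934/605) = -486752 + 43667212/605 = -250817748/605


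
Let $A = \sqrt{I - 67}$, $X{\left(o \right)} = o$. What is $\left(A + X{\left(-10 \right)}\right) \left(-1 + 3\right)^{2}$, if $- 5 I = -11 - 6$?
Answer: $-40 + \frac{4 i \sqrt{1590}}{5} \approx -40.0 + 31.9 i$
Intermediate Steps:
$I = \frac{17}{5}$ ($I = - \frac{-11 - 6}{5} = \left(- \frac{1}{5}\right) \left(-17\right) = \frac{17}{5} \approx 3.4$)
$A = \frac{i \sqrt{1590}}{5}$ ($A = \sqrt{\frac{17}{5} - 67} = \sqrt{- \frac{318}{5}} = \frac{i \sqrt{1590}}{5} \approx 7.975 i$)
$\left(A + X{\left(-10 \right)}\right) \left(-1 + 3\right)^{2} = \left(\frac{i \sqrt{1590}}{5} - 10\right) \left(-1 + 3\right)^{2} = \left(-10 + \frac{i \sqrt{1590}}{5}\right) 2^{2} = \left(-10 + \frac{i \sqrt{1590}}{5}\right) 4 = -40 + \frac{4 i \sqrt{1590}}{5}$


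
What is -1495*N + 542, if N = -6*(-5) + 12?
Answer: -62248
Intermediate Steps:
N = 42 (N = 30 + 12 = 42)
-1495*N + 542 = -1495*42 + 542 = -62790 + 542 = -62248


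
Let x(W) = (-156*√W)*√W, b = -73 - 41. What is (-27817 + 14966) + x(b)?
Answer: 4933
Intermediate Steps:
b = -114
x(W) = -156*W
(-27817 + 14966) + x(b) = (-27817 + 14966) - 156*(-114) = -12851 + 17784 = 4933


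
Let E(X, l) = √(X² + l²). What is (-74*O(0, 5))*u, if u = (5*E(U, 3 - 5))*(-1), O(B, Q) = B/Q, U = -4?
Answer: 0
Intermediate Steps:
u = -10*√5 (u = (5*√((-4)² + (3 - 5)²))*(-1) = (5*√(16 + (-2)²))*(-1) = (5*√(16 + 4))*(-1) = (5*√20)*(-1) = (5*(2*√5))*(-1) = (10*√5)*(-1) = -10*√5 ≈ -22.361)
(-74*O(0, 5))*u = (-0/5)*(-10*√5) = (-74*0)*(-10*√5) = 0*(-10*√5) = 0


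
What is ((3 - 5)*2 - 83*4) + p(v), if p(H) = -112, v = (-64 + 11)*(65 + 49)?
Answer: -448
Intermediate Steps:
v = -6042 (v = -53*114 = -6042)
((3 - 5)*2 - 83*4) + p(v) = ((3 - 5)*2 - 83*4) - 112 = (-2*2 - 332) - 112 = (-4 - 332) - 112 = -336 - 112 = -448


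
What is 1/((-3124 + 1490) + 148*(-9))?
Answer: -1/2966 ≈ -0.00033715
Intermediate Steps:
1/((-3124 + 1490) + 148*(-9)) = 1/(-1634 - 1332) = 1/(-2966) = -1/2966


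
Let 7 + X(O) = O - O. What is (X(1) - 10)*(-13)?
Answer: 221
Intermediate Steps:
X(O) = -7 (X(O) = -7 + (O - O) = -7 + 0 = -7)
(X(1) - 10)*(-13) = (-7 - 10)*(-13) = -17*(-13) = 221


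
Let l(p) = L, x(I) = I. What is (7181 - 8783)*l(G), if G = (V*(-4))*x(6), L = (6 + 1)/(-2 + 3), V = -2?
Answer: -11214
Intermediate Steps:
L = 7 (L = 7/1 = 7*1 = 7)
G = 48 (G = -2*(-4)*6 = 8*6 = 48)
l(p) = 7
(7181 - 8783)*l(G) = (7181 - 8783)*7 = -1602*7 = -11214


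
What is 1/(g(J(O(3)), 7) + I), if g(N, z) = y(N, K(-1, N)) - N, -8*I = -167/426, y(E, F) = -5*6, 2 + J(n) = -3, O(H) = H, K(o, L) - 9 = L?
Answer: -3408/85033 ≈ -0.040079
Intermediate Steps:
K(o, L) = 9 + L
J(n) = -5 (J(n) = -2 - 3 = -5)
y(E, F) = -30
I = 167/3408 (I = -(-167)/(8*426) = -1/8*(-167/426) = 167/3408 ≈ 0.049002)
g(N, z) = -30 - N
1/(g(J(O(3)), 7) + I) = 1/((-30 - 1*(-5)) + 167/3408) = 1/((-30 + 5) + 167/3408) = 1/(-25 + 167/3408) = 1/(-85033/3408) = -3408/85033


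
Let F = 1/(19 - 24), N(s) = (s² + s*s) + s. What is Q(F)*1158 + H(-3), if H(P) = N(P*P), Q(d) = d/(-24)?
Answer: 3613/20 ≈ 180.65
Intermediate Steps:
N(s) = s + 2*s² (N(s) = (s² + s²) + s = 2*s² + s = s + 2*s²)
F = -⅕ (F = 1/(-5) = -⅕ ≈ -0.20000)
Q(d) = -d/24 (Q(d) = d*(-1/24) = -d/24)
H(P) = P²*(1 + 2*P²) (H(P) = (P*P)*(1 + 2*(P*P)) = P²*(1 + 2*P²))
Q(F)*1158 + H(-3) = -1/24*(-⅕)*1158 + ((-3)² + 2*(-3)⁴) = (1/120)*1158 + (9 + 2*81) = 193/20 + (9 + 162) = 193/20 + 171 = 3613/20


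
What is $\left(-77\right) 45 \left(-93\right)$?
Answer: $322245$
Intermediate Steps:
$\left(-77\right) 45 \left(-93\right) = \left(-3465\right) \left(-93\right) = 322245$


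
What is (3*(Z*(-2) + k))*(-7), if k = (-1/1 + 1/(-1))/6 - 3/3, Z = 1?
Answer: 70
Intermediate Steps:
k = -4/3 (k = (-1*1 + 1*(-1))*(⅙) - 3*⅓ = (-1 - 1)*(⅙) - 1 = -2*⅙ - 1 = -⅓ - 1 = -4/3 ≈ -1.3333)
(3*(Z*(-2) + k))*(-7) = (3*(1*(-2) - 4/3))*(-7) = (3*(-2 - 4/3))*(-7) = (3*(-10/3))*(-7) = -10*(-7) = 70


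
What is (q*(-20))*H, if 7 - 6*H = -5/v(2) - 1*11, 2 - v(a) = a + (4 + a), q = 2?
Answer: -1030/9 ≈ -114.44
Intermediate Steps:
v(a) = -2 - 2*a (v(a) = 2 - (a + (4 + a)) = 2 - (4 + 2*a) = 2 + (-4 - 2*a) = -2 - 2*a)
H = 103/36 (H = 7/6 - (-5/(-2 - 2*2) - 1*11)/6 = 7/6 - (-5/(-2 - 4) - 11)/6 = 7/6 - (-5/(-6) - 11)/6 = 7/6 - (-5*(-1/6) - 11)/6 = 7/6 - (5/6 - 11)/6 = 7/6 - 1/6*(-61/6) = 7/6 + 61/36 = 103/36 ≈ 2.8611)
(q*(-20))*H = (2*(-20))*(103/36) = -40*103/36 = -1030/9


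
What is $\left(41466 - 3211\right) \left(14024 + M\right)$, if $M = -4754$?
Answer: $354623850$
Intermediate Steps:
$\left(41466 - 3211\right) \left(14024 + M\right) = \left(41466 - 3211\right) \left(14024 - 4754\right) = 38255 \cdot 9270 = 354623850$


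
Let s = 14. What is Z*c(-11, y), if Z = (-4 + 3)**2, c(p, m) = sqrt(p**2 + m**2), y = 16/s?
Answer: sqrt(5993)/7 ≈ 11.059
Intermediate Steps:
y = 8/7 (y = 16/14 = 16*(1/14) = 8/7 ≈ 1.1429)
c(p, m) = sqrt(m**2 + p**2)
Z = 1 (Z = (-1)**2 = 1)
Z*c(-11, y) = 1*sqrt((8/7)**2 + (-11)**2) = 1*sqrt(64/49 + 121) = 1*sqrt(5993/49) = 1*(sqrt(5993)/7) = sqrt(5993)/7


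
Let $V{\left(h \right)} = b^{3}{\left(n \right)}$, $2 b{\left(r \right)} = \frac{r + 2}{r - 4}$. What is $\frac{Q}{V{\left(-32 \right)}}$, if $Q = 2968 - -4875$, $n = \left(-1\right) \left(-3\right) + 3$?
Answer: $\frac{7843}{8} \approx 980.38$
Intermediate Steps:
$n = 6$ ($n = 3 + 3 = 6$)
$b{\left(r \right)} = \frac{2 + r}{2 \left(-4 + r\right)}$ ($b{\left(r \right)} = \frac{\left(r + 2\right) \frac{1}{r - 4}}{2} = \frac{\left(2 + r\right) \frac{1}{-4 + r}}{2} = \frac{\frac{1}{-4 + r} \left(2 + r\right)}{2} = \frac{2 + r}{2 \left(-4 + r\right)}$)
$Q = 7843$ ($Q = 2968 + 4875 = 7843$)
$V{\left(h \right)} = 8$ ($V{\left(h \right)} = \left(\frac{2 + 6}{2 \left(-4 + 6\right)}\right)^{3} = \left(\frac{1}{2} \cdot \frac{1}{2} \cdot 8\right)^{3} = 2^{3} = 8$)
$\frac{Q}{V{\left(-32 \right)}} = \frac{7843}{8}$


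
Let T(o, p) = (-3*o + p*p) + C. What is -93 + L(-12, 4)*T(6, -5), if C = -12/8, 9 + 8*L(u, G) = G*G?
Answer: -1411/16 ≈ -88.188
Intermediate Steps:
L(u, G) = -9/8 + G²/8 (L(u, G) = -9/8 + (G*G)/8 = -9/8 + G²/8)
C = -3/2 (C = -12*⅛ = -3/2 ≈ -1.5000)
T(o, p) = -3/2 + p² - 3*o (T(o, p) = (-3*o + p*p) - 3/2 = (-3*o + p²) - 3/2 = (p² - 3*o) - 3/2 = -3/2 + p² - 3*o)
-93 + L(-12, 4)*T(6, -5) = -93 + (-9/8 + (⅛)*4²)*(-3/2 + (-5)² - 3*6) = -93 + (-9/8 + (⅛)*16)*(-3/2 + 25 - 18) = -93 + (-9/8 + 2)*(11/2) = -93 + (7/8)*(11/2) = -93 + 77/16 = -1411/16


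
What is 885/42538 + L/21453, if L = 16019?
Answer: 700402127/912567714 ≈ 0.76751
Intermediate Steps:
885/42538 + L/21453 = 885/42538 + 16019/21453 = 700402127/912567714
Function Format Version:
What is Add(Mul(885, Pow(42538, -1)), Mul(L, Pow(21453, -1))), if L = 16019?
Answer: Rational(700402127, 912567714) ≈ 0.76751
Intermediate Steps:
Add(Mul(885, Pow(42538, -1)), Mul(L, Pow(21453, -1))) = Add(Mul(885, Pow(42538, -1)), Mul(16019, Pow(21453, -1))) = Add(Mul(885, Rational(1, 42538)), Mul(16019, Rational(1, 21453))) = Add(Rational(885, 42538), Rational(16019, 21453)) = Rational(700402127, 912567714)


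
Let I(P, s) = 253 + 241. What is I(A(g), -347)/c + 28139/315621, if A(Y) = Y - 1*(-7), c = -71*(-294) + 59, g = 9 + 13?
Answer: 744950461/6606894393 ≈ 0.11275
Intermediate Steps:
g = 22
c = 20933 (c = 20874 + 59 = 20933)
A(Y) = 7 + Y (A(Y) = Y + 7 = 7 + Y)
I(P, s) = 494
I(A(g), -347)/c + 28139/315621 = 494/20933 + 28139/315621 = 744950461/6606894393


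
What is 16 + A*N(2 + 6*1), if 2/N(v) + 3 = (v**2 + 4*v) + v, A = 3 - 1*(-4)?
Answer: 1630/101 ≈ 16.139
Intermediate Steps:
A = 7 (A = 3 + 4 = 7)
N(v) = 2/(-3 + v**2 + 5*v) (N(v) = 2/(-3 + ((v**2 + 4*v) + v)) = 2/(-3 + (v**2 + 5*v)) = 2/(-3 + v**2 + 5*v))
16 + A*N(2 + 6*1) = 16 + 7*(2/(-3 + (2 + 6*1)**2 + 5*(2 + 6*1))) = 16 + 7*(2/(-3 + (2 + 6)**2 + 5*(2 + 6))) = 16 + 7*(2/(-3 + 8**2 + 5*8)) = 16 + 7*(2/(-3 + 64 + 40)) = 16 + 7*(2/101) = 16 + 14/101 = 1630/101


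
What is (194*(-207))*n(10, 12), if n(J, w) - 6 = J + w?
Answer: -1124424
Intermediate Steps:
n(J, w) = 6 + J + w (n(J, w) = 6 + (J + w) = 6 + J + w)
(194*(-207))*n(10, 12) = (194*(-207))*(6 + 10 + 12) = -40158*28 = -1124424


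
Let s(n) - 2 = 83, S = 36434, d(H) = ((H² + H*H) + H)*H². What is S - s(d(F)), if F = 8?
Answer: 36349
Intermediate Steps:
d(H) = H²*(H + 2*H²) (d(H) = ((H² + H²) + H)*H² = (2*H² + H)*H² = (H + 2*H²)*H² = H²*(H + 2*H²))
s(n) = 85 (s(n) = 2 + 83 = 85)
S - s(d(F)) = 36434 - 1*85 = 36434 - 85 = 36349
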